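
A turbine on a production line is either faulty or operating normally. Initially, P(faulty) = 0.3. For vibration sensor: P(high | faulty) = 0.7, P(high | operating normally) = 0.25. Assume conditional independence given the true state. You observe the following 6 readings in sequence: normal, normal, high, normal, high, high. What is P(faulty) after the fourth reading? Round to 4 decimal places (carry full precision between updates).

After 'normal': P(faulty) = 0.3·0.3000 / (0.3·0.3000 + 0.75·0.7000) ≈ 0.1463
After 'normal': P(faulty) = 0.3·0.1463 / (0.3·0.1463 + 0.75·0.8537) ≈ 0.0642
After 'high': P(faulty) = 0.7·0.0642 / (0.7·0.0642 + 0.25·0.9358) ≈ 0.1611
After 'normal': P(faulty) = 0.3·0.1611 / (0.3·0.1611 + 0.75·0.8389) ≈ 0.0713

0.0713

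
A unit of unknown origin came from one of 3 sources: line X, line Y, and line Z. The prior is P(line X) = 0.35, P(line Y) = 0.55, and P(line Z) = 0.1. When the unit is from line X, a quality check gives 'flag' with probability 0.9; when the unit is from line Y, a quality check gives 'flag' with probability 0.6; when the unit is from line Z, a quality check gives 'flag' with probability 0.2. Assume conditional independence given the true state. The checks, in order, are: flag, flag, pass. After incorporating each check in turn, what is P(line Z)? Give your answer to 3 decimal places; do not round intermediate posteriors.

After 'flag': normaliser = 0.9·0.3500 + 0.6·0.5500 + 0.2·0.1000; P(line X) ≈ 0.4737, P(line Y) ≈ 0.4962, P(line Z) ≈ 0.0301
After 'flag': normaliser = 0.9·0.4737 + 0.6·0.4962 + 0.2·0.0301; P(line X) ≈ 0.5839, P(line Y) ≈ 0.4078, P(line Z) ≈ 0.0082
After 'pass': normaliser = 0.1·0.5839 + 0.4·0.4078 + 0.8·0.0082; P(line X) ≈ 0.2560, P(line Y) ≈ 0.7151, P(line Z) ≈ 0.0289

0.029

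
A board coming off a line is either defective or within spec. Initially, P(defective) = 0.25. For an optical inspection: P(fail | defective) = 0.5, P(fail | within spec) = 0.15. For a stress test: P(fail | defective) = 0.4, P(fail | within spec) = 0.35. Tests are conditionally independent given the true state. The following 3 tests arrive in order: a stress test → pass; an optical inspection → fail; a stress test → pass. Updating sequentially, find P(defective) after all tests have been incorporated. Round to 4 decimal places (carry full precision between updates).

After a stress test='pass': P(defective) = 0.6·0.2500 / (0.6·0.2500 + 0.65·0.7500) ≈ 0.2353
After an optical inspection='fail': P(defective) = 0.5·0.2353 / (0.5·0.2353 + 0.15·0.7647) ≈ 0.5063
After a stress test='pass': P(defective) = 0.6·0.5063 / (0.6·0.5063 + 0.65·0.4937) ≈ 0.4863

0.4863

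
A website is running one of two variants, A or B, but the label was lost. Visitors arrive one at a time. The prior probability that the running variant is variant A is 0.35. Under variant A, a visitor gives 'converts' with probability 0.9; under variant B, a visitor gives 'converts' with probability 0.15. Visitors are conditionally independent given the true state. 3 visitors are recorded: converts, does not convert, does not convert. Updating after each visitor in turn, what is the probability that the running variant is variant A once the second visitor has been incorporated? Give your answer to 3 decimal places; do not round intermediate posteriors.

0.275

After 'converts': P(A) = 0.9·0.3500 / (0.9·0.3500 + 0.15·0.6500) ≈ 0.7636
After 'does not convert': P(A) = 0.1·0.7636 / (0.1·0.7636 + 0.85·0.2364) ≈ 0.2754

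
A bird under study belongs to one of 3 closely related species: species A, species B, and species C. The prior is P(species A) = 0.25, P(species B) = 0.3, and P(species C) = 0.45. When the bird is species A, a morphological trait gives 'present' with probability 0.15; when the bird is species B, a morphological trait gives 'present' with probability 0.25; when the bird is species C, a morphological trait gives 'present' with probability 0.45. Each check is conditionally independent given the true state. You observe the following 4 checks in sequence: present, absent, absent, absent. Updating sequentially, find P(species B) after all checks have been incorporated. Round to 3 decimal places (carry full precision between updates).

0.358

Each posterior becomes the prior for the next update.
After 'present': normaliser = 0.15·0.2500 + 0.25·0.3000 + 0.45·0.4500; P(species A) ≈ 0.1190, P(species B) ≈ 0.2381, P(species C) ≈ 0.6429
After 'absent': normaliser = 0.85·0.1190 + 0.75·0.2381 + 0.55·0.6429; P(species A) ≈ 0.1598, P(species B) ≈ 0.2820, P(species C) ≈ 0.5583
After 'absent': normaliser = 0.85·0.1598 + 0.75·0.2820 + 0.55·0.5583; P(species A) ≈ 0.2076, P(species B) ≈ 0.3232, P(species C) ≈ 0.4693
After 'absent': normaliser = 0.85·0.2076 + 0.75·0.3232 + 0.55·0.4693; P(species A) ≈ 0.2606, P(species B) ≈ 0.3581, P(species C) ≈ 0.3813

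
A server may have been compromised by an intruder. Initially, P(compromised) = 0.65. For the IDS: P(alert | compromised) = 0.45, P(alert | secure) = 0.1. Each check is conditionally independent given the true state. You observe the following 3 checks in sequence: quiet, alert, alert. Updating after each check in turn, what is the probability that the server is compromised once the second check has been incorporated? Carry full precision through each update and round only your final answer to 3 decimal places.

After 'quiet': P(compromised) = 0.55·0.6500 / (0.55·0.6500 + 0.9·0.3500) ≈ 0.5316
After 'alert': P(compromised) = 0.45·0.5316 / (0.45·0.5316 + 0.1·0.4684) ≈ 0.8363

0.836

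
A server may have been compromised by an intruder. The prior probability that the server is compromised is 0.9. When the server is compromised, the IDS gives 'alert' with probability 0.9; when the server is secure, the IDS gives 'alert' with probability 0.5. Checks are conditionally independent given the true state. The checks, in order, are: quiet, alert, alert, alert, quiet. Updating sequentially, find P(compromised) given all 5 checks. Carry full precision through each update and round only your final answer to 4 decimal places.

0.6774

After 'quiet': P(compromised) = 0.1·0.9000 / (0.1·0.9000 + 0.5·0.1000) ≈ 0.6429
After 'alert': P(compromised) = 0.9·0.6429 / (0.9·0.6429 + 0.5·0.3571) ≈ 0.7642
After 'alert': P(compromised) = 0.9·0.7642 / (0.9·0.7642 + 0.5·0.2358) ≈ 0.8536
After 'alert': P(compromised) = 0.9·0.8536 / (0.9·0.8536 + 0.5·0.1464) ≈ 0.9130
After 'quiet': P(compromised) = 0.1·0.9130 / (0.1·0.9130 + 0.5·0.0870) ≈ 0.6774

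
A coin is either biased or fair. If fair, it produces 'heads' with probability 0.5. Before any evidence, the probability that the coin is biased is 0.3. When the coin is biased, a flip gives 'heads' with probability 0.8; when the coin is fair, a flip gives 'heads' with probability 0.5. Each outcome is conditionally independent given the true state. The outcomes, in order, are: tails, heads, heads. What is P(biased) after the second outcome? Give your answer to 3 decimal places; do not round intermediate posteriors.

After 'tails': P(biased) = 0.2·0.3000 / (0.2·0.3000 + 0.5·0.7000) ≈ 0.1463
After 'heads': P(biased) = 0.8·0.1463 / (0.8·0.1463 + 0.5·0.8537) ≈ 0.2152

0.215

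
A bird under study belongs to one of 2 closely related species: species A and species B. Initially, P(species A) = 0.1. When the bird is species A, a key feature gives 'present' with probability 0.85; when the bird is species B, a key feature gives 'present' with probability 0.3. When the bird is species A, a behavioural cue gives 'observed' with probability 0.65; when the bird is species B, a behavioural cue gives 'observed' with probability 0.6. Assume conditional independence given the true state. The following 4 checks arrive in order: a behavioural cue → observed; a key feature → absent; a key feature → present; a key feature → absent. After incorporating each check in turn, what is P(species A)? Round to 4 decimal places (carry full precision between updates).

0.0154

After a behavioural cue='observed': P(species A) = 0.65·0.1000 / (0.65·0.1000 + 0.6·0.9000) ≈ 0.1074
After a key feature='absent': P(species A) = 0.15·0.1074 / (0.15·0.1074 + 0.7·0.8926) ≈ 0.0251
After a key feature='present': P(species A) = 0.85·0.0251 / (0.85·0.0251 + 0.3·0.9749) ≈ 0.0681
After a key feature='absent': P(species A) = 0.15·0.0681 / (0.15·0.0681 + 0.7·0.9319) ≈ 0.0154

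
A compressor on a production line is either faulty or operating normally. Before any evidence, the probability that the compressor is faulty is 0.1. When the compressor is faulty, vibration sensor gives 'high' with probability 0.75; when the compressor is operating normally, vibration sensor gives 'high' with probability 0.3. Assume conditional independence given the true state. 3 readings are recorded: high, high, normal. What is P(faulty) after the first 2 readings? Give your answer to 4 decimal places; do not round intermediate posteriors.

After 'high': P(faulty) = 0.75·0.1000 / (0.75·0.1000 + 0.3·0.9000) ≈ 0.2174
After 'high': P(faulty) = 0.75·0.2174 / (0.75·0.2174 + 0.3·0.7826) ≈ 0.4098

0.4098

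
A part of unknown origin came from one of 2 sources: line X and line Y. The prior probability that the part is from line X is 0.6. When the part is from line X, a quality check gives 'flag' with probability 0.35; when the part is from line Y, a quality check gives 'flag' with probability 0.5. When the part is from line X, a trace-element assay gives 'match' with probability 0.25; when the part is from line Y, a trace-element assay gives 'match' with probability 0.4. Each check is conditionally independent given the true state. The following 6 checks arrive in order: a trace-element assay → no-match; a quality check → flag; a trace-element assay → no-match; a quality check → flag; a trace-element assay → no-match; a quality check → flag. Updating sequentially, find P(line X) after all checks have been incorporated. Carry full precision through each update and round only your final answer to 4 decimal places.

0.5012

Each posterior becomes the prior for the next update.
After a trace-element assay='no-match': P(line X) = 0.75·0.6000 / (0.75·0.6000 + 0.6·0.4000) ≈ 0.6522
After a quality check='flag': P(line X) = 0.35·0.6522 / (0.35·0.6522 + 0.5·0.3478) ≈ 0.5676
After a trace-element assay='no-match': P(line X) = 0.75·0.5676 / (0.75·0.5676 + 0.6·0.4324) ≈ 0.6213
After a quality check='flag': P(line X) = 0.35·0.6213 / (0.35·0.6213 + 0.5·0.3787) ≈ 0.5345
After a trace-element assay='no-match': P(line X) = 0.75·0.5345 / (0.75·0.5345 + 0.6·0.4655) ≈ 0.5894
After a quality check='flag': P(line X) = 0.35·0.5894 / (0.35·0.5894 + 0.5·0.4106) ≈ 0.5012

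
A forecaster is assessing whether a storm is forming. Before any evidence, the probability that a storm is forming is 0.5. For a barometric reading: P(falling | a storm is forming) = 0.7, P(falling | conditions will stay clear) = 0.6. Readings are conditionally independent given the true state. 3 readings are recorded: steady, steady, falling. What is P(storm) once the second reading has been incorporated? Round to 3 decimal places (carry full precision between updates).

0.360

Each posterior becomes the prior for the next update.
After 'steady': P(storm) = 0.3·0.5000 / (0.3·0.5000 + 0.4·0.5000) ≈ 0.4286
After 'steady': P(storm) = 0.3·0.4286 / (0.3·0.4286 + 0.4·0.5714) ≈ 0.3600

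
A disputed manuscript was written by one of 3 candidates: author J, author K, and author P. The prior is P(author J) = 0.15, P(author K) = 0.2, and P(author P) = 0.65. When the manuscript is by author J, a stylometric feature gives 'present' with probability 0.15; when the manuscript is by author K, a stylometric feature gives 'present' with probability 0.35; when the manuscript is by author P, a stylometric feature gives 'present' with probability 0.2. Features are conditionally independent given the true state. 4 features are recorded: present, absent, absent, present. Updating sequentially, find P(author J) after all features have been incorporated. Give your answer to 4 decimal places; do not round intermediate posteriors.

Each posterior becomes the prior for the next update.
After 'present': normaliser = 0.15·0.1500 + 0.35·0.2000 + 0.2·0.6500; P(author J) ≈ 0.1011, P(author K) ≈ 0.3146, P(author P) ≈ 0.5843
After 'absent': normaliser = 0.85·0.1011 + 0.65·0.3146 + 0.8·0.5843; P(author J) ≈ 0.1134, P(author K) ≈ 0.2698, P(author P) ≈ 0.6168
After 'absent': normaliser = 0.85·0.1134 + 0.65·0.2698 + 0.8·0.6168; P(author J) ≈ 0.1260, P(author K) ≈ 0.2292, P(author P) ≈ 0.6448
After 'present': normaliser = 0.15·0.1260 + 0.35·0.2292 + 0.2·0.6448; P(author J) ≈ 0.0829, P(author K) ≈ 0.3517, P(author P) ≈ 0.5654

0.0829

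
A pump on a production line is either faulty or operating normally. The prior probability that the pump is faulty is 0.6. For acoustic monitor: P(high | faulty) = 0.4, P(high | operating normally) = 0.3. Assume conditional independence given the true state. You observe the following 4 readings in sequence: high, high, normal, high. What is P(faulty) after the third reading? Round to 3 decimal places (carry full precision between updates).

Apply Bayes' rule sequentially, carrying P(faulty) forward.
After 'high': P(faulty) = 0.4·0.6000 / (0.4·0.6000 + 0.3·0.4000) ≈ 0.6667
After 'high': P(faulty) = 0.4·0.6667 / (0.4·0.6667 + 0.3·0.3333) ≈ 0.7273
After 'normal': P(faulty) = 0.6·0.7273 / (0.6·0.7273 + 0.7·0.2727) ≈ 0.6957

0.696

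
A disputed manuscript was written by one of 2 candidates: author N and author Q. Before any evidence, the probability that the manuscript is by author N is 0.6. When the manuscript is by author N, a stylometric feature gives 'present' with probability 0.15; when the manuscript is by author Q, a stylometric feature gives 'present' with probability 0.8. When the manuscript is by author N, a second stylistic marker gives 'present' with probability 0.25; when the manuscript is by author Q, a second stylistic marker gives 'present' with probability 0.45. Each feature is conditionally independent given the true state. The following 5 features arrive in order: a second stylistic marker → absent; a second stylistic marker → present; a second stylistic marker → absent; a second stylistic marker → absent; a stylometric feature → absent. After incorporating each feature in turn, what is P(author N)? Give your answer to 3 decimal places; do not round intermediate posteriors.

After a second stylistic marker='absent': P(author N) = 0.75·0.6000 / (0.75·0.6000 + 0.55·0.4000) ≈ 0.6716
After a second stylistic marker='present': P(author N) = 0.25·0.6716 / (0.25·0.6716 + 0.45·0.3284) ≈ 0.5319
After a second stylistic marker='absent': P(author N) = 0.75·0.5319 / (0.75·0.5319 + 0.55·0.4681) ≈ 0.6078
After a second stylistic marker='absent': P(author N) = 0.75·0.6078 / (0.75·0.6078 + 0.55·0.3922) ≈ 0.6788
After a stylometric feature='absent': P(author N) = 0.85·0.6788 / (0.85·0.6788 + 0.2·0.3212) ≈ 0.8998

0.900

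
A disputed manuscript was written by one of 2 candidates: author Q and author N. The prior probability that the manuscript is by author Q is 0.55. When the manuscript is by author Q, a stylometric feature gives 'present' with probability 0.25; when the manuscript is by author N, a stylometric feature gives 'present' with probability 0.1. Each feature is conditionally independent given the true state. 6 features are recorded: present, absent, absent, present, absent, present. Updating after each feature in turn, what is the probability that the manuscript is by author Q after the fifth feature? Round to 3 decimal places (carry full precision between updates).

0.816

Apply Bayes' rule sequentially, carrying P(author Q) forward.
After 'present': P(author Q) = 0.25·0.5500 / (0.25·0.5500 + 0.1·0.4500) ≈ 0.7534
After 'absent': P(author Q) = 0.75·0.7534 / (0.75·0.7534 + 0.9·0.2466) ≈ 0.7180
After 'absent': P(author Q) = 0.75·0.7180 / (0.75·0.7180 + 0.9·0.2820) ≈ 0.6797
After 'present': P(author Q) = 0.25·0.6797 / (0.25·0.6797 + 0.1·0.3203) ≈ 0.8414
After 'absent': P(author Q) = 0.75·0.8414 / (0.75·0.8414 + 0.9·0.1586) ≈ 0.8155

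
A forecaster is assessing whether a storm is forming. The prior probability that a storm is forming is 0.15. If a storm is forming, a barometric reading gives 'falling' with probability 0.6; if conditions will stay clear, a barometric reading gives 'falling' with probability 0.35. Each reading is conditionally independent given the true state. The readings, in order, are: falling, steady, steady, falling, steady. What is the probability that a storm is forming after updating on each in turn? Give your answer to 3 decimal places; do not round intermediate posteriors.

0.108

After 'falling': P(storm) = 0.6·0.1500 / (0.6·0.1500 + 0.35·0.8500) ≈ 0.2323
After 'steady': P(storm) = 0.4·0.2323 / (0.4·0.2323 + 0.65·0.7677) ≈ 0.1569
After 'steady': P(storm) = 0.4·0.1569 / (0.4·0.1569 + 0.65·0.8431) ≈ 0.1028
After 'falling': P(storm) = 0.6·0.1028 / (0.6·0.1028 + 0.35·0.8972) ≈ 0.1642
After 'steady': P(storm) = 0.4·0.1642 / (0.4·0.1642 + 0.65·0.8358) ≈ 0.1078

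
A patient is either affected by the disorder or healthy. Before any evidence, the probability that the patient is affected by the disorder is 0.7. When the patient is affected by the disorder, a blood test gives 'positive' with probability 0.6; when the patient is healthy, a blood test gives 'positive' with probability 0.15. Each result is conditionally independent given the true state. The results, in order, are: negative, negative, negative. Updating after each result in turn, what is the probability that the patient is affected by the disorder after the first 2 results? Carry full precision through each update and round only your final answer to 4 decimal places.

0.3407

After 'negative': P(affected) = 0.4·0.7000 / (0.4·0.7000 + 0.85·0.3000) ≈ 0.5234
After 'negative': P(affected) = 0.4·0.5234 / (0.4·0.5234 + 0.85·0.4766) ≈ 0.3407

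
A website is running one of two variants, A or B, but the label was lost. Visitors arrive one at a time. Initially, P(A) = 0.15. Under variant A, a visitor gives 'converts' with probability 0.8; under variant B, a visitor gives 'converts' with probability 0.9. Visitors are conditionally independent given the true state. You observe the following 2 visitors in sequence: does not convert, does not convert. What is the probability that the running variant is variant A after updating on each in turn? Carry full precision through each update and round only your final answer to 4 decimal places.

After 'does not convert': P(A) = 0.2·0.1500 / (0.2·0.1500 + 0.1·0.8500) ≈ 0.2609
After 'does not convert': P(A) = 0.2·0.2609 / (0.2·0.2609 + 0.1·0.7391) ≈ 0.4138

0.4138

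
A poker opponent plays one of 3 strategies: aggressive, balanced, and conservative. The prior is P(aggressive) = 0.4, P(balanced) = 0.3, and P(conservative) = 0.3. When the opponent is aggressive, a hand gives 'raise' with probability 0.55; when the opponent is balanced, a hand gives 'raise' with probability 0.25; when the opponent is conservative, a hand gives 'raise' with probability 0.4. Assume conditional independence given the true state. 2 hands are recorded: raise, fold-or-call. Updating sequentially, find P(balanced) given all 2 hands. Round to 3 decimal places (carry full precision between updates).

0.248

After 'raise': normaliser = 0.55·0.4000 + 0.25·0.3000 + 0.4·0.3000; P(aggressive) ≈ 0.5301, P(balanced) ≈ 0.1807, P(conservative) ≈ 0.2892
After 'fold-or-call': normaliser = 0.45·0.5301 + 0.75·0.1807 + 0.6·0.2892; P(aggressive) ≈ 0.4356, P(balanced) ≈ 0.2475, P(conservative) ≈ 0.3168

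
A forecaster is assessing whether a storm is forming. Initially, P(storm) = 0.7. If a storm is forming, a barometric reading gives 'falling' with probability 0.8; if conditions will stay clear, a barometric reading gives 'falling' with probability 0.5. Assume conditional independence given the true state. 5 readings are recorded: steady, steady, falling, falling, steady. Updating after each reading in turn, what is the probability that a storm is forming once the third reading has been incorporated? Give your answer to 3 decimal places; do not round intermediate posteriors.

After 'steady': P(storm) = 0.2·0.7000 / (0.2·0.7000 + 0.5·0.3000) ≈ 0.4828
After 'steady': P(storm) = 0.2·0.4828 / (0.2·0.4828 + 0.5·0.5172) ≈ 0.2718
After 'falling': P(storm) = 0.8·0.2718 / (0.8·0.2718 + 0.5·0.7282) ≈ 0.3740

0.374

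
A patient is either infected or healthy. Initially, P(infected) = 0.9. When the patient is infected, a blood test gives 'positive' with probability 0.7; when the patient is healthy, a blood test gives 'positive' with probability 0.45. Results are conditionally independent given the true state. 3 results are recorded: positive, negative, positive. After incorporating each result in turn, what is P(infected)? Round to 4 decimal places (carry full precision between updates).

0.9224

After 'positive': P(infected) = 0.7·0.9000 / (0.7·0.9000 + 0.45·0.1000) ≈ 0.9333
After 'negative': P(infected) = 0.3·0.9333 / (0.3·0.9333 + 0.55·0.0667) ≈ 0.8842
After 'positive': P(infected) = 0.7·0.8842 / (0.7·0.8842 + 0.45·0.1158) ≈ 0.9224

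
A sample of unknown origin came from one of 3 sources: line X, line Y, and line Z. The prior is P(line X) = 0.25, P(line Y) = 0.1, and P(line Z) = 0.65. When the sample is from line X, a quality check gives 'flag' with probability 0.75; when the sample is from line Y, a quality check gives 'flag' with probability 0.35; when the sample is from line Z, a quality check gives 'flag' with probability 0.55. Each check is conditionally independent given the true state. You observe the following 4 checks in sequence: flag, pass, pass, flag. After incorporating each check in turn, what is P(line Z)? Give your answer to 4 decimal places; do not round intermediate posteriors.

0.7403

Apply Bayes' rule sequentially, carrying P(line Z) forward.
After 'flag': normaliser = 0.75·0.2500 + 0.35·0.1000 + 0.55·0.6500; P(line X) ≈ 0.3233, P(line Y) ≈ 0.0603, P(line Z) ≈ 0.6164
After 'pass': normaliser = 0.25·0.3233 + 0.65·0.0603 + 0.45·0.6164; P(line X) ≈ 0.2034, P(line Y) ≈ 0.0987, P(line Z) ≈ 0.6979
After 'pass': normaliser = 0.25·0.2034 + 0.65·0.0987 + 0.45·0.6979; P(line X) ≈ 0.1185, P(line Y) ≈ 0.1495, P(line Z) ≈ 0.7320
After 'flag': normaliser = 0.75·0.1185 + 0.35·0.1495 + 0.55·0.7320; P(line X) ≈ 0.1634, P(line Y) ≈ 0.0962, P(line Z) ≈ 0.7403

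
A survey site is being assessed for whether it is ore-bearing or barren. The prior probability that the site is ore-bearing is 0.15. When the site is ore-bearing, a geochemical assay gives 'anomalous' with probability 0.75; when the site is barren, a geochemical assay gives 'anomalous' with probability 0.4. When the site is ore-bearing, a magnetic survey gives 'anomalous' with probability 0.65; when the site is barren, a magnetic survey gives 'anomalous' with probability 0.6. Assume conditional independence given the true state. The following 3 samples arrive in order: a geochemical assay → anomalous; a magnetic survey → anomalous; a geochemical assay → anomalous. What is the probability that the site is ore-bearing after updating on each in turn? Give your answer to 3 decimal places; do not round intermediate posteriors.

After a geochemical assay='anomalous': P(ore) = 0.75·0.1500 / (0.75·0.1500 + 0.4·0.8500) ≈ 0.2486
After a magnetic survey='anomalous': P(ore) = 0.65·0.2486 / (0.65·0.2486 + 0.6·0.7514) ≈ 0.2639
After a geochemical assay='anomalous': P(ore) = 0.75·0.2639 / (0.75·0.2639 + 0.4·0.7361) ≈ 0.4020

0.402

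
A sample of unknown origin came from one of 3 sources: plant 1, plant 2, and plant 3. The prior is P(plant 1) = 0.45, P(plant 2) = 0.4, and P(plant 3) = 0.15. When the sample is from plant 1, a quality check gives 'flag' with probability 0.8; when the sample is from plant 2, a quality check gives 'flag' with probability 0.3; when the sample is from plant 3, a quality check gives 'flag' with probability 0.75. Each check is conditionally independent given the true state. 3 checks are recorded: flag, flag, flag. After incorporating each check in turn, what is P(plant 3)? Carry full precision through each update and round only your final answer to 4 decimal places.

After 'flag': normaliser = 0.8·0.4500 + 0.3·0.4000 + 0.75·0.1500; P(plant 1) ≈ 0.6076, P(plant 2) ≈ 0.2025, P(plant 3) ≈ 0.1899
After 'flag': normaliser = 0.8·0.6076 + 0.3·0.2025 + 0.75·0.1899; P(plant 1) ≈ 0.7052, P(plant 2) ≈ 0.0882, P(plant 3) ≈ 0.2066
After 'flag': normaliser = 0.8·0.7052 + 0.3·0.0882 + 0.75·0.2066; P(plant 1) ≈ 0.7567, P(plant 2) ≈ 0.0355, P(plant 3) ≈ 0.2078

0.2078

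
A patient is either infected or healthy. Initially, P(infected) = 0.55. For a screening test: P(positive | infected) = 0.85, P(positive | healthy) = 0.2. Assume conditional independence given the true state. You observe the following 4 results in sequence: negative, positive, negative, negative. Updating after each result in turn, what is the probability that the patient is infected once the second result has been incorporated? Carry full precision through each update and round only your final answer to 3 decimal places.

0.493

Apply Bayes' rule sequentially, carrying P(infected) forward.
After 'negative': P(infected) = 0.15·0.5500 / (0.15·0.5500 + 0.8·0.4500) ≈ 0.1864
After 'positive': P(infected) = 0.85·0.1864 / (0.85·0.1864 + 0.2·0.8136) ≈ 0.4934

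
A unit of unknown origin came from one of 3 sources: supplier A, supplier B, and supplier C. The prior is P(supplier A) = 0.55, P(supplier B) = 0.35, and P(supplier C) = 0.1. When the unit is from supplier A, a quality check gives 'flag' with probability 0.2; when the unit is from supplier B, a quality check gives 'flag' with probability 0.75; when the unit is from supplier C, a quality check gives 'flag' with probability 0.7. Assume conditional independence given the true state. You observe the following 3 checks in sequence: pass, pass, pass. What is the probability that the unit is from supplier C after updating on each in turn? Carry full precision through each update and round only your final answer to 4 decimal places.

0.0093

After 'pass': normaliser = 0.8·0.5500 + 0.25·0.3500 + 0.3·0.1000; P(supplier A) ≈ 0.7892, P(supplier B) ≈ 0.1570, P(supplier C) ≈ 0.0538
After 'pass': normaliser = 0.8·0.7892 + 0.25·0.1570 + 0.3·0.0538; P(supplier A) ≈ 0.9194, P(supplier B) ≈ 0.0571, P(supplier C) ≈ 0.0235
After 'pass': normaliser = 0.8·0.9194 + 0.25·0.0571 + 0.3·0.0235; P(supplier A) ≈ 0.9718, P(supplier B) ≈ 0.0189, P(supplier C) ≈ 0.0093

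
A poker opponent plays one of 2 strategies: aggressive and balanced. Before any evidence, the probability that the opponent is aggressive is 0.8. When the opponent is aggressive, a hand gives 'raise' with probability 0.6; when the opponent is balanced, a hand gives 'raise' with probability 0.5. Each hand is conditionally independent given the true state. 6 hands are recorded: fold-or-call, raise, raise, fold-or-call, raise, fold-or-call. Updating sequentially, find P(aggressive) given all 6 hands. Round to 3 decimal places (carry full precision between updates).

After 'fold-or-call': P(aggressive) = 0.4·0.8000 / (0.4·0.8000 + 0.5·0.2000) ≈ 0.7619
After 'raise': P(aggressive) = 0.6·0.7619 / (0.6·0.7619 + 0.5·0.2381) ≈ 0.7934
After 'raise': P(aggressive) = 0.6·0.7934 / (0.6·0.7934 + 0.5·0.2066) ≈ 0.8217
After 'fold-or-call': P(aggressive) = 0.4·0.8217 / (0.4·0.8217 + 0.5·0.1783) ≈ 0.7866
After 'raise': P(aggressive) = 0.6·0.7866 / (0.6·0.7866 + 0.5·0.2134) ≈ 0.8156
After 'fold-or-call': P(aggressive) = 0.4·0.8156 / (0.4·0.8156 + 0.5·0.1844) ≈ 0.7797

0.780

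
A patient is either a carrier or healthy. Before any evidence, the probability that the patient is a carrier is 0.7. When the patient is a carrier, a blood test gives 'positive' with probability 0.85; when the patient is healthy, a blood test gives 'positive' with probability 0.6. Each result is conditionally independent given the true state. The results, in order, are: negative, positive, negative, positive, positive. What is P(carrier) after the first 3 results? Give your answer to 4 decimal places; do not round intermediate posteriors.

0.3173

Each posterior becomes the prior for the next update.
After 'negative': P(carrier) = 0.15·0.7000 / (0.15·0.7000 + 0.4·0.3000) ≈ 0.4667
After 'positive': P(carrier) = 0.85·0.4667 / (0.85·0.4667 + 0.6·0.5333) ≈ 0.5535
After 'negative': P(carrier) = 0.15·0.5535 / (0.15·0.5535 + 0.4·0.4465) ≈ 0.3173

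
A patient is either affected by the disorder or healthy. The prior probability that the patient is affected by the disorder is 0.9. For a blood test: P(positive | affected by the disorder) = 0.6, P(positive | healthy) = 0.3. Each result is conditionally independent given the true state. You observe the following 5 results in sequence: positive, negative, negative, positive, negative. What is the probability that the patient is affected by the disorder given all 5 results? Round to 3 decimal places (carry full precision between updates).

After 'positive': P(affected) = 0.6·0.9000 / (0.6·0.9000 + 0.3·0.1000) ≈ 0.9474
After 'negative': P(affected) = 0.4·0.9474 / (0.4·0.9474 + 0.7·0.0526) ≈ 0.9114
After 'negative': P(affected) = 0.4·0.9114 / (0.4·0.9114 + 0.7·0.0886) ≈ 0.8546
After 'positive': P(affected) = 0.6·0.8546 / (0.6·0.8546 + 0.3·0.1454) ≈ 0.9216
After 'negative': P(affected) = 0.4·0.9216 / (0.4·0.9216 + 0.7·0.0784) ≈ 0.8704

0.870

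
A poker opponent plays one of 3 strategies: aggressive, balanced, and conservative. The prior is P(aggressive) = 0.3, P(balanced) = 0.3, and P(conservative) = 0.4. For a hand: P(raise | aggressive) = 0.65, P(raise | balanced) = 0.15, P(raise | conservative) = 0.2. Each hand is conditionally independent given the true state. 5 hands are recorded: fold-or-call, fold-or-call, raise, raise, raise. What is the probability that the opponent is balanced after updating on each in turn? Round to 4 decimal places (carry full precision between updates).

0.0568

After 'fold-or-call': normaliser = 0.35·0.3000 + 0.85·0.3000 + 0.8·0.4000; P(aggressive) ≈ 0.1544, P(balanced) ≈ 0.3750, P(conservative) ≈ 0.4706
After 'fold-or-call': normaliser = 0.35·0.1544 + 0.85·0.3750 + 0.8·0.4706; P(aggressive) ≈ 0.0721, P(balanced) ≈ 0.4254, P(conservative) ≈ 0.5025
After 'raise': normaliser = 0.65·0.0721 + 0.15·0.4254 + 0.2·0.5025; P(aggressive) ≈ 0.2220, P(balanced) ≈ 0.3022, P(conservative) ≈ 0.4758
After 'raise': normaliser = 0.65·0.2220 + 0.15·0.3022 + 0.2·0.4758; P(aggressive) ≈ 0.5067, P(balanced) ≈ 0.1591, P(conservative) ≈ 0.3342
After 'raise': normaliser = 0.65·0.5067 + 0.15·0.1591 + 0.2·0.3342; P(aggressive) ≈ 0.7841, P(balanced) ≈ 0.0568, P(conservative) ≈ 0.1591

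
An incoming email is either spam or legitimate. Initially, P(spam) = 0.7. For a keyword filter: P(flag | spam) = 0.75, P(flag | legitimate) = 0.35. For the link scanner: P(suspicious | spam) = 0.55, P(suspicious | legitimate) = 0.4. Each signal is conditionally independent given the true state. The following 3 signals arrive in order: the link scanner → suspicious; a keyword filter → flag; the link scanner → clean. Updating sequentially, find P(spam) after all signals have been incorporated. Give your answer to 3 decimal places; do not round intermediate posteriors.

Each posterior becomes the prior for the next update.
After the link scanner='suspicious': P(spam) = 0.55·0.7000 / (0.55·0.7000 + 0.4·0.3000) ≈ 0.7624
After a keyword filter='flag': P(spam) = 0.75·0.7624 / (0.75·0.7624 + 0.35·0.2376) ≈ 0.8730
After the link scanner='clean': P(spam) = 0.45·0.8730 / (0.45·0.8730 + 0.6·0.1270) ≈ 0.8376

0.838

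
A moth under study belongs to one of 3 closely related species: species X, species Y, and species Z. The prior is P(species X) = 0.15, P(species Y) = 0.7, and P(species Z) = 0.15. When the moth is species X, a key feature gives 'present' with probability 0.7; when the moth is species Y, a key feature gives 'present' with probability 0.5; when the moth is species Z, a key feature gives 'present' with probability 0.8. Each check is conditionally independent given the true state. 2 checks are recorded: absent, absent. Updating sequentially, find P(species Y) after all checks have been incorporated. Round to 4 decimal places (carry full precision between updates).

After 'absent': normaliser = 0.3·0.1500 + 0.5·0.7000 + 0.2·0.1500; P(species X) ≈ 0.1059, P(species Y) ≈ 0.8235, P(species Z) ≈ 0.0706
After 'absent': normaliser = 0.3·0.1059 + 0.5·0.8235 + 0.2·0.0706; P(species X) ≈ 0.0694, P(species Y) ≈ 0.8997, P(species Z) ≈ 0.0308

0.8997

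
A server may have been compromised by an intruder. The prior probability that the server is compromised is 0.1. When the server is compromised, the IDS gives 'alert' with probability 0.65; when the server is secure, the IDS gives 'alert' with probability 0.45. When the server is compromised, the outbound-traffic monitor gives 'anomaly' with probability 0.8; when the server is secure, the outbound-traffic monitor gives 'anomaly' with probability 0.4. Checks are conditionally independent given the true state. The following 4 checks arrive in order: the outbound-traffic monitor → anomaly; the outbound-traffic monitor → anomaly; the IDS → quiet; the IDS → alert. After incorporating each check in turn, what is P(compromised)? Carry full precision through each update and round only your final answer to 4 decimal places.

After the outbound-traffic monitor='anomaly': P(compromised) = 0.8·0.1000 / (0.8·0.1000 + 0.4·0.9000) ≈ 0.1818
After the outbound-traffic monitor='anomaly': P(compromised) = 0.8·0.1818 / (0.8·0.1818 + 0.4·0.8182) ≈ 0.3077
After the IDS='quiet': P(compromised) = 0.35·0.3077 / (0.35·0.3077 + 0.55·0.6923) ≈ 0.2205
After the IDS='alert': P(compromised) = 0.65·0.2205 / (0.65·0.2205 + 0.45·0.7795) ≈ 0.2900

0.2900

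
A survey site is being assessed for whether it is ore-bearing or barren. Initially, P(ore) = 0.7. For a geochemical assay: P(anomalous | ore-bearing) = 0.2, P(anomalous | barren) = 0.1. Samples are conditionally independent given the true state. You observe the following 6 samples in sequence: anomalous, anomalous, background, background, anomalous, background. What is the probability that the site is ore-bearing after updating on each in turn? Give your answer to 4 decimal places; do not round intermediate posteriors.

After 'anomalous': P(ore) = 0.2·0.7000 / (0.2·0.7000 + 0.1·0.3000) ≈ 0.8235
After 'anomalous': P(ore) = 0.2·0.8235 / (0.2·0.8235 + 0.1·0.1765) ≈ 0.9032
After 'background': P(ore) = 0.8·0.9032 / (0.8·0.9032 + 0.9·0.0968) ≈ 0.8924
After 'background': P(ore) = 0.8·0.8924 / (0.8·0.8924 + 0.9·0.1076) ≈ 0.8806
After 'anomalous': P(ore) = 0.2·0.8806 / (0.2·0.8806 + 0.1·0.1194) ≈ 0.9365
After 'background': P(ore) = 0.8·0.9365 / (0.8·0.9365 + 0.9·0.0635) ≈ 0.9291

0.9291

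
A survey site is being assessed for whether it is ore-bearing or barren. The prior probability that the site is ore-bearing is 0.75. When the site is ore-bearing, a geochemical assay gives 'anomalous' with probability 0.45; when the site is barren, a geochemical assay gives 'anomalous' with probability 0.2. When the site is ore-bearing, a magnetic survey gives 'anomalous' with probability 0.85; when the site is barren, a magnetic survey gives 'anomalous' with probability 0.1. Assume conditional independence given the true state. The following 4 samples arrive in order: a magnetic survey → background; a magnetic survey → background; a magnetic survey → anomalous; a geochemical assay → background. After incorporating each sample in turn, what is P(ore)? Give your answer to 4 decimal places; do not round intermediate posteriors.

After a magnetic survey='background': P(ore) = 0.15·0.7500 / (0.15·0.7500 + 0.9·0.2500) ≈ 0.3333
After a magnetic survey='background': P(ore) = 0.15·0.3333 / (0.15·0.3333 + 0.9·0.6667) ≈ 0.0769
After a magnetic survey='anomalous': P(ore) = 0.85·0.0769 / (0.85·0.0769 + 0.1·0.9231) ≈ 0.4146
After a geochemical assay='background': P(ore) = 0.55·0.4146 / (0.55·0.4146 + 0.8·0.5854) ≈ 0.3275

0.3275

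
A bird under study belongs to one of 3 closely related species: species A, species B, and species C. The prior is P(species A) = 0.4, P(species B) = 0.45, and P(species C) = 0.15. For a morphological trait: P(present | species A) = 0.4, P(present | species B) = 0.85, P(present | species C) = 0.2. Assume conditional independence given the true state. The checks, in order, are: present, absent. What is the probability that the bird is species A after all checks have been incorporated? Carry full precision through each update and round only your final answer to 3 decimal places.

0.541

After 'present': normaliser = 0.4·0.4000 + 0.85·0.4500 + 0.2·0.1500; P(species A) ≈ 0.2795, P(species B) ≈ 0.6681, P(species C) ≈ 0.0524
After 'absent': normaliser = 0.6·0.2795 + 0.15·0.6681 + 0.8·0.0524; P(species A) ≈ 0.5412, P(species B) ≈ 0.3235, P(species C) ≈ 0.1353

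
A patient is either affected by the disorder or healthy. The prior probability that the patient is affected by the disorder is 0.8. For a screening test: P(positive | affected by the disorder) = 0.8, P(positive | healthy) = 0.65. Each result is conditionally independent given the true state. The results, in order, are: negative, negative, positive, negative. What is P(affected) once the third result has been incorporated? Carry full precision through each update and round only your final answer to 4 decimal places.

0.6165

After 'negative': P(affected) = 0.2·0.8000 / (0.2·0.8000 + 0.35·0.2000) ≈ 0.6957
After 'negative': P(affected) = 0.2·0.6957 / (0.2·0.6957 + 0.35·0.3043) ≈ 0.5664
After 'positive': P(affected) = 0.8·0.5664 / (0.8·0.5664 + 0.65·0.4336) ≈ 0.6165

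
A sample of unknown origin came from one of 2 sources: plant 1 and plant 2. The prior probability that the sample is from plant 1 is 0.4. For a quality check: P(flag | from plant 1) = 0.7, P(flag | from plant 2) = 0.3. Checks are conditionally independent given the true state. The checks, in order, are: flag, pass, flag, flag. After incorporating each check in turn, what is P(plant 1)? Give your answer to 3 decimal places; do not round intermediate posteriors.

After 'flag': P(plant 1) = 0.7·0.4000 / (0.7·0.4000 + 0.3·0.6000) ≈ 0.6087
After 'pass': P(plant 1) = 0.3·0.6087 / (0.3·0.6087 + 0.7·0.3913) ≈ 0.4000
After 'flag': P(plant 1) = 0.7·0.4000 / (0.7·0.4000 + 0.3·0.6000) ≈ 0.6087
After 'flag': P(plant 1) = 0.7·0.6087 / (0.7·0.6087 + 0.3·0.3913) ≈ 0.7840

0.784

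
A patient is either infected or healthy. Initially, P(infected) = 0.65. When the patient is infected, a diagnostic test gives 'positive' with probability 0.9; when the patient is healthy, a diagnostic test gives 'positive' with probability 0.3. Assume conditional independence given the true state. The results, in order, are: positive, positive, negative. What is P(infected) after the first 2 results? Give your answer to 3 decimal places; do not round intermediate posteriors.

0.944

Apply Bayes' rule sequentially, carrying P(infected) forward.
After 'positive': P(infected) = 0.9·0.6500 / (0.9·0.6500 + 0.3·0.3500) ≈ 0.8478
After 'positive': P(infected) = 0.9·0.8478 / (0.9·0.8478 + 0.3·0.1522) ≈ 0.9435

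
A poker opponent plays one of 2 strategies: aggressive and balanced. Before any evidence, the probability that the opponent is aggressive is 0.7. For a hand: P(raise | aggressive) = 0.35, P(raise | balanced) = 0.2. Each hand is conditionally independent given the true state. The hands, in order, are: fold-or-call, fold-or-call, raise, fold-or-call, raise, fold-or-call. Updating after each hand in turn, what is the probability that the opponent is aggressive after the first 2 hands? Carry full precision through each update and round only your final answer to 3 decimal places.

0.606

After 'fold-or-call': P(aggressive) = 0.65·0.7000 / (0.65·0.7000 + 0.8·0.3000) ≈ 0.6547
After 'fold-or-call': P(aggressive) = 0.65·0.6547 / (0.65·0.6547 + 0.8·0.3453) ≈ 0.6064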